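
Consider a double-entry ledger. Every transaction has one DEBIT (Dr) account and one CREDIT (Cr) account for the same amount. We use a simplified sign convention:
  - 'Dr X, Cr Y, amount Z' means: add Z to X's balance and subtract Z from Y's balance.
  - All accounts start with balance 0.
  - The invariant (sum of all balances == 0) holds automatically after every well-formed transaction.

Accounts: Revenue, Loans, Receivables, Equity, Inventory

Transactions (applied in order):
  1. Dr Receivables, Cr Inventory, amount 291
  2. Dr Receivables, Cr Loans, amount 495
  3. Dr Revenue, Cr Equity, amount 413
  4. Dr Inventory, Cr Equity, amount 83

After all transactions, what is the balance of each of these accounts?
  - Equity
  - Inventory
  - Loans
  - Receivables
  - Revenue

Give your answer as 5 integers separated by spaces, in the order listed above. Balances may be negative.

After txn 1 (Dr Receivables, Cr Inventory, amount 291): Inventory=-291 Receivables=291
After txn 2 (Dr Receivables, Cr Loans, amount 495): Inventory=-291 Loans=-495 Receivables=786
After txn 3 (Dr Revenue, Cr Equity, amount 413): Equity=-413 Inventory=-291 Loans=-495 Receivables=786 Revenue=413
After txn 4 (Dr Inventory, Cr Equity, amount 83): Equity=-496 Inventory=-208 Loans=-495 Receivables=786 Revenue=413

Answer: -496 -208 -495 786 413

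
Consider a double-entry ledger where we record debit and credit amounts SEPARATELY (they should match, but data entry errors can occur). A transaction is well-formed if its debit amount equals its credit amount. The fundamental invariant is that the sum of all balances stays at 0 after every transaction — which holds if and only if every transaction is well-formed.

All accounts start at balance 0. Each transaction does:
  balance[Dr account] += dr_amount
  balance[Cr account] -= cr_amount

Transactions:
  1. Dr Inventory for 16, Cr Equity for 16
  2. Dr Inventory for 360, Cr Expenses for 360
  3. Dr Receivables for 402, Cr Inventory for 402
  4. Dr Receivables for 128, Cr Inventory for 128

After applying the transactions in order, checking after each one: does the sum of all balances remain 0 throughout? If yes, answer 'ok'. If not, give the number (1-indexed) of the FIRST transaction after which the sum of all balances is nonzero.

Answer: ok

Derivation:
After txn 1: dr=16 cr=16 sum_balances=0
After txn 2: dr=360 cr=360 sum_balances=0
After txn 3: dr=402 cr=402 sum_balances=0
After txn 4: dr=128 cr=128 sum_balances=0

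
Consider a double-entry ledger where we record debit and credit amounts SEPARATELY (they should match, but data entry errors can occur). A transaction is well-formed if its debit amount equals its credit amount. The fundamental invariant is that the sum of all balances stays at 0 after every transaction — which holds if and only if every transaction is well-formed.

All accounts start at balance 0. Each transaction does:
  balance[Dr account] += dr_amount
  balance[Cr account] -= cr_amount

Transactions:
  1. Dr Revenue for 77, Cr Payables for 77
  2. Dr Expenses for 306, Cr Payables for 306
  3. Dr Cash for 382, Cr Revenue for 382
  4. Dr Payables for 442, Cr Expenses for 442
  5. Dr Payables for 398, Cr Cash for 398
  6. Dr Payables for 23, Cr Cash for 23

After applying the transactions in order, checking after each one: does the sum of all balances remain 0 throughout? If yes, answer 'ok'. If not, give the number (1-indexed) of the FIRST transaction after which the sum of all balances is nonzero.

Answer: ok

Derivation:
After txn 1: dr=77 cr=77 sum_balances=0
After txn 2: dr=306 cr=306 sum_balances=0
After txn 3: dr=382 cr=382 sum_balances=0
After txn 4: dr=442 cr=442 sum_balances=0
After txn 5: dr=398 cr=398 sum_balances=0
After txn 6: dr=23 cr=23 sum_balances=0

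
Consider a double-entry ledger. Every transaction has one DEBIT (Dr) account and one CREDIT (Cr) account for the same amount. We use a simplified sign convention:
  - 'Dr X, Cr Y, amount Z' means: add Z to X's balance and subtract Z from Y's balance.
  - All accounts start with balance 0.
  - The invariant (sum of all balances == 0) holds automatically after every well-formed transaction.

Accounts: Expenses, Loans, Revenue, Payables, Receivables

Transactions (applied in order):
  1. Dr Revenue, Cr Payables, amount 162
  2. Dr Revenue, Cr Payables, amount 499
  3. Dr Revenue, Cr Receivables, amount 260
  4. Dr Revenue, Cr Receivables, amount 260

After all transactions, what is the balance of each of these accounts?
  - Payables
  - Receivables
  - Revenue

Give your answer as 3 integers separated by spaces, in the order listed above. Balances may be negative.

Answer: -661 -520 1181

Derivation:
After txn 1 (Dr Revenue, Cr Payables, amount 162): Payables=-162 Revenue=162
After txn 2 (Dr Revenue, Cr Payables, amount 499): Payables=-661 Revenue=661
After txn 3 (Dr Revenue, Cr Receivables, amount 260): Payables=-661 Receivables=-260 Revenue=921
After txn 4 (Dr Revenue, Cr Receivables, amount 260): Payables=-661 Receivables=-520 Revenue=1181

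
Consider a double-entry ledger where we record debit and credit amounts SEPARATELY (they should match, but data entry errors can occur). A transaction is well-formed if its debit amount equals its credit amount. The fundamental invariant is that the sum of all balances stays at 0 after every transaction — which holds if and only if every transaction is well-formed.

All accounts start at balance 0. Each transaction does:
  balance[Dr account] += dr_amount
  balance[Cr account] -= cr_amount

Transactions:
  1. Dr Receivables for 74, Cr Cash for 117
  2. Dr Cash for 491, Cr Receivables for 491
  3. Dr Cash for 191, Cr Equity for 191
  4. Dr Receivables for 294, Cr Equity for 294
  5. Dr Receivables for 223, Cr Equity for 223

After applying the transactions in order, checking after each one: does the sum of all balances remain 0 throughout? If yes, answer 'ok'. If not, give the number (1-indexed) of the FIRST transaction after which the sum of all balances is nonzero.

After txn 1: dr=74 cr=117 sum_balances=-43
After txn 2: dr=491 cr=491 sum_balances=-43
After txn 3: dr=191 cr=191 sum_balances=-43
After txn 4: dr=294 cr=294 sum_balances=-43
After txn 5: dr=223 cr=223 sum_balances=-43

Answer: 1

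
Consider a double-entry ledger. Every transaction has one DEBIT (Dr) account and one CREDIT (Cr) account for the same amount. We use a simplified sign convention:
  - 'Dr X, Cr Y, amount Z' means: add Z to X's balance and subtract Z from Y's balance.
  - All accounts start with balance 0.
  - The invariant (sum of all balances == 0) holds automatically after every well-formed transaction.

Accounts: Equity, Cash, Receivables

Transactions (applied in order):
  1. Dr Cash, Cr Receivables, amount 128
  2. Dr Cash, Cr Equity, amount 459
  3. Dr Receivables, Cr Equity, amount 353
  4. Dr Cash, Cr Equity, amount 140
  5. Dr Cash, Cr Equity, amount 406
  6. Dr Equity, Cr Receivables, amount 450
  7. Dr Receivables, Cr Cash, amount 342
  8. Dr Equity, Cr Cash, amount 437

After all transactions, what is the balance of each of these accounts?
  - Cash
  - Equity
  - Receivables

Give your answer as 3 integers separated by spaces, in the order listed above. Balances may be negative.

Answer: 354 -471 117

Derivation:
After txn 1 (Dr Cash, Cr Receivables, amount 128): Cash=128 Receivables=-128
After txn 2 (Dr Cash, Cr Equity, amount 459): Cash=587 Equity=-459 Receivables=-128
After txn 3 (Dr Receivables, Cr Equity, amount 353): Cash=587 Equity=-812 Receivables=225
After txn 4 (Dr Cash, Cr Equity, amount 140): Cash=727 Equity=-952 Receivables=225
After txn 5 (Dr Cash, Cr Equity, amount 406): Cash=1133 Equity=-1358 Receivables=225
After txn 6 (Dr Equity, Cr Receivables, amount 450): Cash=1133 Equity=-908 Receivables=-225
After txn 7 (Dr Receivables, Cr Cash, amount 342): Cash=791 Equity=-908 Receivables=117
After txn 8 (Dr Equity, Cr Cash, amount 437): Cash=354 Equity=-471 Receivables=117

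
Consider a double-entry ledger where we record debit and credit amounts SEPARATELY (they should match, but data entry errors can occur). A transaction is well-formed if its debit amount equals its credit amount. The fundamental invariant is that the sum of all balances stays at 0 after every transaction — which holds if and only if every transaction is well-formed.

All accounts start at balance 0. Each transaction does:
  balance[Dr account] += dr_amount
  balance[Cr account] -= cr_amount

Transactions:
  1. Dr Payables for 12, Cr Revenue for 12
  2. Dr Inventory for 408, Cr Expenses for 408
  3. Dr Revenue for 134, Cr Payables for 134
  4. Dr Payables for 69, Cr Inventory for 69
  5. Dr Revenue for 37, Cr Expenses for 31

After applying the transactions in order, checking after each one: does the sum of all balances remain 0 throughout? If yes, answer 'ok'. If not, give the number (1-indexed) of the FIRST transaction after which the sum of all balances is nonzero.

After txn 1: dr=12 cr=12 sum_balances=0
After txn 2: dr=408 cr=408 sum_balances=0
After txn 3: dr=134 cr=134 sum_balances=0
After txn 4: dr=69 cr=69 sum_balances=0
After txn 5: dr=37 cr=31 sum_balances=6

Answer: 5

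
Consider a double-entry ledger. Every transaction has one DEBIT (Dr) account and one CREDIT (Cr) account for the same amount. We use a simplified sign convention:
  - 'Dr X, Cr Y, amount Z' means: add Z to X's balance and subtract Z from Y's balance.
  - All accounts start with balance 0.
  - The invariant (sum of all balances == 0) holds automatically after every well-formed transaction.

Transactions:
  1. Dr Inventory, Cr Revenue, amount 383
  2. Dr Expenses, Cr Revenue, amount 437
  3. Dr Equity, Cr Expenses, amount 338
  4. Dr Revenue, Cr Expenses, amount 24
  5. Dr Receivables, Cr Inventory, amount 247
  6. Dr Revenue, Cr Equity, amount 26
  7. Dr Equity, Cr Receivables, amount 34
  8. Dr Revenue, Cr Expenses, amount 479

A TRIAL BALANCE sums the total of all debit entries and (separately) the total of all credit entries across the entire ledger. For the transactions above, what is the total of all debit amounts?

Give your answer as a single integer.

Txn 1: debit+=383
Txn 2: debit+=437
Txn 3: debit+=338
Txn 4: debit+=24
Txn 5: debit+=247
Txn 6: debit+=26
Txn 7: debit+=34
Txn 8: debit+=479
Total debits = 1968

Answer: 1968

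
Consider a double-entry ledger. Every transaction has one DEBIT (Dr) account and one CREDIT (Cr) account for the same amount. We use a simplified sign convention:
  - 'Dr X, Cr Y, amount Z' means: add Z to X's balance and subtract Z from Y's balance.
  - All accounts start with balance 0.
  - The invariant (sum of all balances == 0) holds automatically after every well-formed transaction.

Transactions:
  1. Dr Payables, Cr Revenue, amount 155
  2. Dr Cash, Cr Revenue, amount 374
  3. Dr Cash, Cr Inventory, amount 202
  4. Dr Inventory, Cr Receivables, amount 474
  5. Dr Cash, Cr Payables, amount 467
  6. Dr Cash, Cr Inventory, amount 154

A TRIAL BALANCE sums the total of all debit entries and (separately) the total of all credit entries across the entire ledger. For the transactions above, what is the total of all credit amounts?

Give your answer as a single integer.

Answer: 1826

Derivation:
Txn 1: credit+=155
Txn 2: credit+=374
Txn 3: credit+=202
Txn 4: credit+=474
Txn 5: credit+=467
Txn 6: credit+=154
Total credits = 1826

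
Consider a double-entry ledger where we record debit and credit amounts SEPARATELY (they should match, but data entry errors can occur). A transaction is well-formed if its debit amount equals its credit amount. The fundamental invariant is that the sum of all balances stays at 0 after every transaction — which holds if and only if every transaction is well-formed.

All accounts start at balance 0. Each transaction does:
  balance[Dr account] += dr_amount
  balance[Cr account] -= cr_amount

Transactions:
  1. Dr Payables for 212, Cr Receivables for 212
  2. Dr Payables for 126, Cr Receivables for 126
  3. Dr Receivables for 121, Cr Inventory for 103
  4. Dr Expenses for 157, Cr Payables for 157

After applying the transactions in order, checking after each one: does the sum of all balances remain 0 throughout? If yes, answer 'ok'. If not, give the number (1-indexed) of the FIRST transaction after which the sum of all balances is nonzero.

Answer: 3

Derivation:
After txn 1: dr=212 cr=212 sum_balances=0
After txn 2: dr=126 cr=126 sum_balances=0
After txn 3: dr=121 cr=103 sum_balances=18
After txn 4: dr=157 cr=157 sum_balances=18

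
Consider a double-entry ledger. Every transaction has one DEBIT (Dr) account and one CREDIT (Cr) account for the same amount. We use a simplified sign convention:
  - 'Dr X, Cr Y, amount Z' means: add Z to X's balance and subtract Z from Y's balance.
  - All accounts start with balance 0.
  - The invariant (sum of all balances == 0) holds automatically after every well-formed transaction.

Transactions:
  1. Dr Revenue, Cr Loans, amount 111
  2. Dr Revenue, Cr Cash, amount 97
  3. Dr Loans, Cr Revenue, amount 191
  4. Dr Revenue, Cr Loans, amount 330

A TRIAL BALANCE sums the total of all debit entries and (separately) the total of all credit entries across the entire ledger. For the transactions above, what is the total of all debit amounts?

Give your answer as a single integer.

Txn 1: debit+=111
Txn 2: debit+=97
Txn 3: debit+=191
Txn 4: debit+=330
Total debits = 729

Answer: 729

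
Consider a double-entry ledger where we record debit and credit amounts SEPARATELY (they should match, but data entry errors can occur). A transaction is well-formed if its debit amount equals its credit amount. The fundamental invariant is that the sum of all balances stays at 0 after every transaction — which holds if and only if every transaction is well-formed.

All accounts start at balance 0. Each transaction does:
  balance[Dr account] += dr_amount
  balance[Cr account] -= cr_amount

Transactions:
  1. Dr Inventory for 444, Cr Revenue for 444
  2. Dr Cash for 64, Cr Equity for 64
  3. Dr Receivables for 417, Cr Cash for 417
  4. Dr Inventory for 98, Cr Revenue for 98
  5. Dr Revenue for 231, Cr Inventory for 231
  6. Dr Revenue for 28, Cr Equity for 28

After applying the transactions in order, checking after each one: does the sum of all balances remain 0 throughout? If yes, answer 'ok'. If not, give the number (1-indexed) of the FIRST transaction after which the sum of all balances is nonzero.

After txn 1: dr=444 cr=444 sum_balances=0
After txn 2: dr=64 cr=64 sum_balances=0
After txn 3: dr=417 cr=417 sum_balances=0
After txn 4: dr=98 cr=98 sum_balances=0
After txn 5: dr=231 cr=231 sum_balances=0
After txn 6: dr=28 cr=28 sum_balances=0

Answer: ok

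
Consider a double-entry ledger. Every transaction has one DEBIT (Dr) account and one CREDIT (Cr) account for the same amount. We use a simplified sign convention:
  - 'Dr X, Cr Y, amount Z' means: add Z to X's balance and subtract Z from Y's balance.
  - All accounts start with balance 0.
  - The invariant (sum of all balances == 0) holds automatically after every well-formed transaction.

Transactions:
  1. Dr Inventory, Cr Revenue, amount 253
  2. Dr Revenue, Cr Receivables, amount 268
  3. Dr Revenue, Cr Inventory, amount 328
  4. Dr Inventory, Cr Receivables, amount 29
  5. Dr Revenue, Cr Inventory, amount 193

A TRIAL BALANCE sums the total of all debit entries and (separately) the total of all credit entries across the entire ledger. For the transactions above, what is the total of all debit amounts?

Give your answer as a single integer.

Txn 1: debit+=253
Txn 2: debit+=268
Txn 3: debit+=328
Txn 4: debit+=29
Txn 5: debit+=193
Total debits = 1071

Answer: 1071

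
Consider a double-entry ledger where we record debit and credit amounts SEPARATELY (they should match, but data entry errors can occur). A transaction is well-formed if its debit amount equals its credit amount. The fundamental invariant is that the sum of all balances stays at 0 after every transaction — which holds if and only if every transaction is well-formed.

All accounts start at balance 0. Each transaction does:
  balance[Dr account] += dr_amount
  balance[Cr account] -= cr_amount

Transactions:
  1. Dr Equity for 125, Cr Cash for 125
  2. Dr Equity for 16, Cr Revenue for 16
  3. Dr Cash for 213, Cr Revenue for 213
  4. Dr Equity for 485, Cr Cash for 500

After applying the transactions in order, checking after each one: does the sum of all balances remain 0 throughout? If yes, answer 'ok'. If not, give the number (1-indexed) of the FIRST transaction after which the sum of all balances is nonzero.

After txn 1: dr=125 cr=125 sum_balances=0
After txn 2: dr=16 cr=16 sum_balances=0
After txn 3: dr=213 cr=213 sum_balances=0
After txn 4: dr=485 cr=500 sum_balances=-15

Answer: 4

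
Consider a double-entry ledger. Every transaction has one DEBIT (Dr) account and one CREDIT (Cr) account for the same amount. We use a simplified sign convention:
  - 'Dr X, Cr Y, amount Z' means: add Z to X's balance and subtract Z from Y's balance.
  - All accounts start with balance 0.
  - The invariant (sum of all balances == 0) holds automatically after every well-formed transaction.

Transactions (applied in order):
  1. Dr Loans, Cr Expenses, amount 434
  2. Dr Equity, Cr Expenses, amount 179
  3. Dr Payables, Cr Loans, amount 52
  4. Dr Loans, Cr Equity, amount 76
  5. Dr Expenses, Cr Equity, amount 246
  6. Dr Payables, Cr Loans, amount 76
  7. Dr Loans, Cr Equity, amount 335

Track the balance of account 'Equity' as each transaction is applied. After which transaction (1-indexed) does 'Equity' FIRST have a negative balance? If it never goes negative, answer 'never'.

After txn 1: Equity=0
After txn 2: Equity=179
After txn 3: Equity=179
After txn 4: Equity=103
After txn 5: Equity=-143

Answer: 5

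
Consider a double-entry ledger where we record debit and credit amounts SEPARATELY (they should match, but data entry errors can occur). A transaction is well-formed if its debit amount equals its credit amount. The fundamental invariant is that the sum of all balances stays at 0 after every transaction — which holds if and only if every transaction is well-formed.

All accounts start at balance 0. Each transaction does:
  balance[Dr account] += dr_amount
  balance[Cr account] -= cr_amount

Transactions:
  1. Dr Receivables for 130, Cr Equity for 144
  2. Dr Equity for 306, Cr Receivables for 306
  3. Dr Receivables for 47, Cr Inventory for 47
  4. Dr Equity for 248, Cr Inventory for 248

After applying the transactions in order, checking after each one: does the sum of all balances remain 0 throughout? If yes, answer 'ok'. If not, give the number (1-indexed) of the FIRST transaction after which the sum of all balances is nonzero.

After txn 1: dr=130 cr=144 sum_balances=-14
After txn 2: dr=306 cr=306 sum_balances=-14
After txn 3: dr=47 cr=47 sum_balances=-14
After txn 4: dr=248 cr=248 sum_balances=-14

Answer: 1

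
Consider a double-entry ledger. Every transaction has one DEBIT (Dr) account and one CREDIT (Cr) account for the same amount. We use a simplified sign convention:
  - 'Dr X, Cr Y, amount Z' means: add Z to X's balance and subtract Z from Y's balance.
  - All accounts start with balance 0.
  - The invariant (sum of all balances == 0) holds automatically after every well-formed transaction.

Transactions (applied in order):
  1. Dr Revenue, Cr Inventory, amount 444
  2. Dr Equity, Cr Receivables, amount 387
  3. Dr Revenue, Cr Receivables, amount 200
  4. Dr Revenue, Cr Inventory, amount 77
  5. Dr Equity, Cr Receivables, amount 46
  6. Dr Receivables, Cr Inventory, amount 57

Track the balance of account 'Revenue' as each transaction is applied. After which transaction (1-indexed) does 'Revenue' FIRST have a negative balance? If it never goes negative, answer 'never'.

Answer: never

Derivation:
After txn 1: Revenue=444
After txn 2: Revenue=444
After txn 3: Revenue=644
After txn 4: Revenue=721
After txn 5: Revenue=721
After txn 6: Revenue=721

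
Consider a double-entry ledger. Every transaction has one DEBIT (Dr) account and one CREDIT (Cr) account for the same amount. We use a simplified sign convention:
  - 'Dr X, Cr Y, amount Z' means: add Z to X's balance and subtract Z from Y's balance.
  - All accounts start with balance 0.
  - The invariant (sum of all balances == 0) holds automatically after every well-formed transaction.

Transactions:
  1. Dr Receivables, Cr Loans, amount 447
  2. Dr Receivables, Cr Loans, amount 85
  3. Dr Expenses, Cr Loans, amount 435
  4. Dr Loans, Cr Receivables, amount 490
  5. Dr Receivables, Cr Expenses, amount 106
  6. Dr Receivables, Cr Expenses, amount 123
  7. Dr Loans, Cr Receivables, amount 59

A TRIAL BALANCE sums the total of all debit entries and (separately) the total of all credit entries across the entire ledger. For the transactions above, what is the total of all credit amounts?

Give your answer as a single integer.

Txn 1: credit+=447
Txn 2: credit+=85
Txn 3: credit+=435
Txn 4: credit+=490
Txn 5: credit+=106
Txn 6: credit+=123
Txn 7: credit+=59
Total credits = 1745

Answer: 1745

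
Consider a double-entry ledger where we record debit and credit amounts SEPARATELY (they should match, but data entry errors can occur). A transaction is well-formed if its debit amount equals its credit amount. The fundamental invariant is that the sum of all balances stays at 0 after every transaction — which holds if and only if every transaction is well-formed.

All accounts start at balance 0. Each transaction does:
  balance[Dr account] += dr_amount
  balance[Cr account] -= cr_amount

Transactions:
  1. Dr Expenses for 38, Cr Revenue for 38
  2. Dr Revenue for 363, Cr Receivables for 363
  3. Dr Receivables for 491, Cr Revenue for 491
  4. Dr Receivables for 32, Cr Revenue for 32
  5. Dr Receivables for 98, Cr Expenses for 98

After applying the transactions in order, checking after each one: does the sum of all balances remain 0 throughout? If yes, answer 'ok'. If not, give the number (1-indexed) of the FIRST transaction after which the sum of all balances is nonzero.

Answer: ok

Derivation:
After txn 1: dr=38 cr=38 sum_balances=0
After txn 2: dr=363 cr=363 sum_balances=0
After txn 3: dr=491 cr=491 sum_balances=0
After txn 4: dr=32 cr=32 sum_balances=0
After txn 5: dr=98 cr=98 sum_balances=0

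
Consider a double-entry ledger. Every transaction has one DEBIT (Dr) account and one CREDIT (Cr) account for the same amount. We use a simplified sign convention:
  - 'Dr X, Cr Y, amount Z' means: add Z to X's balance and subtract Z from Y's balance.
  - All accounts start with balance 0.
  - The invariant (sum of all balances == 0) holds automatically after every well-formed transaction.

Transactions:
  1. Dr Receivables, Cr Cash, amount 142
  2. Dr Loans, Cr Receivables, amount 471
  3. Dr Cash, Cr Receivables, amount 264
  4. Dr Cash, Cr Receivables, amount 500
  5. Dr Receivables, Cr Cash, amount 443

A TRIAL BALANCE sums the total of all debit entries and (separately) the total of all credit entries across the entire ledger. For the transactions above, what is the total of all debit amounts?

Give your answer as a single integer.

Answer: 1820

Derivation:
Txn 1: debit+=142
Txn 2: debit+=471
Txn 3: debit+=264
Txn 4: debit+=500
Txn 5: debit+=443
Total debits = 1820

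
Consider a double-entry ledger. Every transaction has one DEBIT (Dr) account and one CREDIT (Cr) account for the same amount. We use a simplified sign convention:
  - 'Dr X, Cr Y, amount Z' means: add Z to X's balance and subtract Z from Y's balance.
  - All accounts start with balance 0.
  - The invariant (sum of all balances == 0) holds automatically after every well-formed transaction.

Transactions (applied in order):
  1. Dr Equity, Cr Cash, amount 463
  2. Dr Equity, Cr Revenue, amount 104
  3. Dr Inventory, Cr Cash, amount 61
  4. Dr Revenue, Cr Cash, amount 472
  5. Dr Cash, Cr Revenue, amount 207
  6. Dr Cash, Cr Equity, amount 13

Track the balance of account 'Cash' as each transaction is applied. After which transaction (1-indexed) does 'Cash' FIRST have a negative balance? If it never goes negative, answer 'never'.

Answer: 1

Derivation:
After txn 1: Cash=-463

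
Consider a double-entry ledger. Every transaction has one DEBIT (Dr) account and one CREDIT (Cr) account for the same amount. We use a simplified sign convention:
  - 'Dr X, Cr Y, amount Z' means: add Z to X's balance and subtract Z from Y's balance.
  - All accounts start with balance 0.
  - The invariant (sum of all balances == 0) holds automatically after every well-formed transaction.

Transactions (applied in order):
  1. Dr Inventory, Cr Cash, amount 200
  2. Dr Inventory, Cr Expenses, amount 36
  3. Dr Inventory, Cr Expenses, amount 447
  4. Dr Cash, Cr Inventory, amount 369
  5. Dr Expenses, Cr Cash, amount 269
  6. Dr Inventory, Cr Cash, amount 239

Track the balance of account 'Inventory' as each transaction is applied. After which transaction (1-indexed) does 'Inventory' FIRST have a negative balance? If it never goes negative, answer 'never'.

After txn 1: Inventory=200
After txn 2: Inventory=236
After txn 3: Inventory=683
After txn 4: Inventory=314
After txn 5: Inventory=314
After txn 6: Inventory=553

Answer: never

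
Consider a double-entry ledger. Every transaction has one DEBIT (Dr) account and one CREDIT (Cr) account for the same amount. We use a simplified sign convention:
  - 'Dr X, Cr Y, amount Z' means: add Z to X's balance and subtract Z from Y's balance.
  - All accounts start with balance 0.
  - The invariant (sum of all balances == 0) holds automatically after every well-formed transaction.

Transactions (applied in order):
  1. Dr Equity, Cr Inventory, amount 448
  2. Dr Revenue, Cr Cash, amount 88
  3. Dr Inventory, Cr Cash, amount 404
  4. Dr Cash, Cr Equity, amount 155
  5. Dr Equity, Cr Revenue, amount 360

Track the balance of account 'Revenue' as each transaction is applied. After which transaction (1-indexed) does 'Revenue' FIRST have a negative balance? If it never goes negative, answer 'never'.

After txn 1: Revenue=0
After txn 2: Revenue=88
After txn 3: Revenue=88
After txn 4: Revenue=88
After txn 5: Revenue=-272

Answer: 5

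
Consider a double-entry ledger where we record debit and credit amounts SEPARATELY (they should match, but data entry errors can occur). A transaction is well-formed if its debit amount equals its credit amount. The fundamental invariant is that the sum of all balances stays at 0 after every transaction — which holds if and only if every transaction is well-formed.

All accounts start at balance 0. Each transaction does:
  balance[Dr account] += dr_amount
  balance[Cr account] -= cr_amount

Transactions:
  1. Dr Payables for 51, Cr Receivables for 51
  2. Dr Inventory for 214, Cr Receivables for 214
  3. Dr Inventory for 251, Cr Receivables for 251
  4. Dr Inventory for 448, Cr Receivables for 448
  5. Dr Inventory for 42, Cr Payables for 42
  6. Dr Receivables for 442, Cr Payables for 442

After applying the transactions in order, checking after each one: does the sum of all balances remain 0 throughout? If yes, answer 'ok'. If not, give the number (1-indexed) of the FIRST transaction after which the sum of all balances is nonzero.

Answer: ok

Derivation:
After txn 1: dr=51 cr=51 sum_balances=0
After txn 2: dr=214 cr=214 sum_balances=0
After txn 3: dr=251 cr=251 sum_balances=0
After txn 4: dr=448 cr=448 sum_balances=0
After txn 5: dr=42 cr=42 sum_balances=0
After txn 6: dr=442 cr=442 sum_balances=0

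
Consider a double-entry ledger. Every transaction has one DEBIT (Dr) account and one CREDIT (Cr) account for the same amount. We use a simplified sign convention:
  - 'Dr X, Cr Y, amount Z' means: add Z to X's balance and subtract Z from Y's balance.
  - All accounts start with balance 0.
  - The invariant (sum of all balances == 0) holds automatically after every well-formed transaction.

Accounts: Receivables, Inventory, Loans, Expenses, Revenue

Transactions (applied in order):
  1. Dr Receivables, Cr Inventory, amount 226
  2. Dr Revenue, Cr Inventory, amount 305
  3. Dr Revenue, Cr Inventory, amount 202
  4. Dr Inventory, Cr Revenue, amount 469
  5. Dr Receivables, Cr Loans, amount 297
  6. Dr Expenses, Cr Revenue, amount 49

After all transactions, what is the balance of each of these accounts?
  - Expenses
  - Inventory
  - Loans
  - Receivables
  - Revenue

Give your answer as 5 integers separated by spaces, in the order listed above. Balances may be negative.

Answer: 49 -264 -297 523 -11

Derivation:
After txn 1 (Dr Receivables, Cr Inventory, amount 226): Inventory=-226 Receivables=226
After txn 2 (Dr Revenue, Cr Inventory, amount 305): Inventory=-531 Receivables=226 Revenue=305
After txn 3 (Dr Revenue, Cr Inventory, amount 202): Inventory=-733 Receivables=226 Revenue=507
After txn 4 (Dr Inventory, Cr Revenue, amount 469): Inventory=-264 Receivables=226 Revenue=38
After txn 5 (Dr Receivables, Cr Loans, amount 297): Inventory=-264 Loans=-297 Receivables=523 Revenue=38
After txn 6 (Dr Expenses, Cr Revenue, amount 49): Expenses=49 Inventory=-264 Loans=-297 Receivables=523 Revenue=-11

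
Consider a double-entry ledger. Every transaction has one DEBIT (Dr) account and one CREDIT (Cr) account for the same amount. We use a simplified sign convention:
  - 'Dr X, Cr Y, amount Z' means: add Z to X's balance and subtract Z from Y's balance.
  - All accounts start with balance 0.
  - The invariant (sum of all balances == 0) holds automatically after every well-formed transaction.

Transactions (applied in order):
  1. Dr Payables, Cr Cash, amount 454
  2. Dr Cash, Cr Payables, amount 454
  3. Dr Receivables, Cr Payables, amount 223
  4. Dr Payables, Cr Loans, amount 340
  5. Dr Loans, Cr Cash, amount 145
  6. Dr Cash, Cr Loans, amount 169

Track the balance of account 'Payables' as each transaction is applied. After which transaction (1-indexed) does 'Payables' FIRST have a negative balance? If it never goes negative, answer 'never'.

Answer: 3

Derivation:
After txn 1: Payables=454
After txn 2: Payables=0
After txn 3: Payables=-223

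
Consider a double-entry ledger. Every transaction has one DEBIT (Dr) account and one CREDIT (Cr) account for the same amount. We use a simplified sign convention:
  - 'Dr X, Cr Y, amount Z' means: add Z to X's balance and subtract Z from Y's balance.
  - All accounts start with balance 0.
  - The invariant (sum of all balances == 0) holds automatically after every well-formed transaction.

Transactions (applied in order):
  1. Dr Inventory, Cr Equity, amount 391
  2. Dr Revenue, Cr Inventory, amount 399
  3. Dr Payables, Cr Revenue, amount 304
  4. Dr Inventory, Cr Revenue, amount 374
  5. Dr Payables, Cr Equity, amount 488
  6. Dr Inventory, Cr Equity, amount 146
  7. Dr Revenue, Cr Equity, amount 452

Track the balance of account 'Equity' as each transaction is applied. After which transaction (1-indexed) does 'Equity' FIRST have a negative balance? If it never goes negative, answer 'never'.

Answer: 1

Derivation:
After txn 1: Equity=-391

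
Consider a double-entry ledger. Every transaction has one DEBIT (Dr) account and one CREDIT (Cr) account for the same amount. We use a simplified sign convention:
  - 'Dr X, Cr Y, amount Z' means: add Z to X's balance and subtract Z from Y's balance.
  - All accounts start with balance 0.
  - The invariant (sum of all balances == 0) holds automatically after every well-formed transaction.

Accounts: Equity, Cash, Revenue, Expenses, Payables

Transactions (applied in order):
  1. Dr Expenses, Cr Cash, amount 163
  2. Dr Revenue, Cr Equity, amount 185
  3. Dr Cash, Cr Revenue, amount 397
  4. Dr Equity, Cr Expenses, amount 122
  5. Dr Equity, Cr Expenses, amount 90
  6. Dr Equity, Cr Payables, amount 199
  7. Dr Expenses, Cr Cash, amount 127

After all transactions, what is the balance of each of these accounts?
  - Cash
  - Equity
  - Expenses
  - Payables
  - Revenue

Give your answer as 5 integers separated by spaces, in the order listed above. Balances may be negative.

After txn 1 (Dr Expenses, Cr Cash, amount 163): Cash=-163 Expenses=163
After txn 2 (Dr Revenue, Cr Equity, amount 185): Cash=-163 Equity=-185 Expenses=163 Revenue=185
After txn 3 (Dr Cash, Cr Revenue, amount 397): Cash=234 Equity=-185 Expenses=163 Revenue=-212
After txn 4 (Dr Equity, Cr Expenses, amount 122): Cash=234 Equity=-63 Expenses=41 Revenue=-212
After txn 5 (Dr Equity, Cr Expenses, amount 90): Cash=234 Equity=27 Expenses=-49 Revenue=-212
After txn 6 (Dr Equity, Cr Payables, amount 199): Cash=234 Equity=226 Expenses=-49 Payables=-199 Revenue=-212
After txn 7 (Dr Expenses, Cr Cash, amount 127): Cash=107 Equity=226 Expenses=78 Payables=-199 Revenue=-212

Answer: 107 226 78 -199 -212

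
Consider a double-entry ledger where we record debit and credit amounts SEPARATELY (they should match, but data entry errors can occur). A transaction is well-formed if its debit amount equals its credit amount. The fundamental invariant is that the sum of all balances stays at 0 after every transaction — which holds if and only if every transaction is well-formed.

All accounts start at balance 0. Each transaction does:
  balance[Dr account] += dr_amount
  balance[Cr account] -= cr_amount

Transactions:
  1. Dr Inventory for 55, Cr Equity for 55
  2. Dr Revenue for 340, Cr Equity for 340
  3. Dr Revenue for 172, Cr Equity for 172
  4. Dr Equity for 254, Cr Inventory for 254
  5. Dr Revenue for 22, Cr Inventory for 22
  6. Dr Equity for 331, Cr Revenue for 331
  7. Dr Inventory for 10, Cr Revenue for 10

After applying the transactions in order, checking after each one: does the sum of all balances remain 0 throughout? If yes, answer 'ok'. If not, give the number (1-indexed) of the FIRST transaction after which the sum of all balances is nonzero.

Answer: ok

Derivation:
After txn 1: dr=55 cr=55 sum_balances=0
After txn 2: dr=340 cr=340 sum_balances=0
After txn 3: dr=172 cr=172 sum_balances=0
After txn 4: dr=254 cr=254 sum_balances=0
After txn 5: dr=22 cr=22 sum_balances=0
After txn 6: dr=331 cr=331 sum_balances=0
After txn 7: dr=10 cr=10 sum_balances=0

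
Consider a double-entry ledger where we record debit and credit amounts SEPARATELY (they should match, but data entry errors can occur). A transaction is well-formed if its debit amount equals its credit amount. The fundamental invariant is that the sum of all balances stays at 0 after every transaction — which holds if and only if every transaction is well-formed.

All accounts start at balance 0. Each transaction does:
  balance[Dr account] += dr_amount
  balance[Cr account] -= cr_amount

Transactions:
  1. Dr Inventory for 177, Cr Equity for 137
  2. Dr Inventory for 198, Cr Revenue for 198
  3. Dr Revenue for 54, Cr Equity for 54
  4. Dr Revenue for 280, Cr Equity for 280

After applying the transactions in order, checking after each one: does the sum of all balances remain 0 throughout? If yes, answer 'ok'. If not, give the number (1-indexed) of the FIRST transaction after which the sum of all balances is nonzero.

After txn 1: dr=177 cr=137 sum_balances=40
After txn 2: dr=198 cr=198 sum_balances=40
After txn 3: dr=54 cr=54 sum_balances=40
After txn 4: dr=280 cr=280 sum_balances=40

Answer: 1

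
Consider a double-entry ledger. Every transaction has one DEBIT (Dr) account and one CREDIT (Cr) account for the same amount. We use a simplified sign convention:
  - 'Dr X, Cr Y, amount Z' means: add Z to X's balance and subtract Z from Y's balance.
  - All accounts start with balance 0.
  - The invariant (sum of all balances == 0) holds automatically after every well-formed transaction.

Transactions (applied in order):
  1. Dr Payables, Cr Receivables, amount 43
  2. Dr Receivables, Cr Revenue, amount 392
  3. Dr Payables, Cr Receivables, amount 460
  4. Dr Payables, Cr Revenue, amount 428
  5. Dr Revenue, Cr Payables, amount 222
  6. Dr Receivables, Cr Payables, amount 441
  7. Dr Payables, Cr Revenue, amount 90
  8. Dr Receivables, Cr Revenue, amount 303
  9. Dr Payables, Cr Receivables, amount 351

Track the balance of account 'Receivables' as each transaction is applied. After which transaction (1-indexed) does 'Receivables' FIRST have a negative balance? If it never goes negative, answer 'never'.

Answer: 1

Derivation:
After txn 1: Receivables=-43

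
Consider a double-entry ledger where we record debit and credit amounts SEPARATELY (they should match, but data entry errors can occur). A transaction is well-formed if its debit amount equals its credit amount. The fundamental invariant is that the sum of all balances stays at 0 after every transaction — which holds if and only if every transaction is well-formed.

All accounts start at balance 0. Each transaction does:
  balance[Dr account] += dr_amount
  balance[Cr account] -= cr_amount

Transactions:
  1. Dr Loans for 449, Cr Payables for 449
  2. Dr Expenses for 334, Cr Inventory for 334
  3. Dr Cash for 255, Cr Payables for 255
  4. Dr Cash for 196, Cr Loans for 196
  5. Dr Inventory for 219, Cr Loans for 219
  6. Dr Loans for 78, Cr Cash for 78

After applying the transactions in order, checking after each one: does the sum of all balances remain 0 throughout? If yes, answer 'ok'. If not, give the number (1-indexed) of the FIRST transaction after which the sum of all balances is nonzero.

Answer: ok

Derivation:
After txn 1: dr=449 cr=449 sum_balances=0
After txn 2: dr=334 cr=334 sum_balances=0
After txn 3: dr=255 cr=255 sum_balances=0
After txn 4: dr=196 cr=196 sum_balances=0
After txn 5: dr=219 cr=219 sum_balances=0
After txn 6: dr=78 cr=78 sum_balances=0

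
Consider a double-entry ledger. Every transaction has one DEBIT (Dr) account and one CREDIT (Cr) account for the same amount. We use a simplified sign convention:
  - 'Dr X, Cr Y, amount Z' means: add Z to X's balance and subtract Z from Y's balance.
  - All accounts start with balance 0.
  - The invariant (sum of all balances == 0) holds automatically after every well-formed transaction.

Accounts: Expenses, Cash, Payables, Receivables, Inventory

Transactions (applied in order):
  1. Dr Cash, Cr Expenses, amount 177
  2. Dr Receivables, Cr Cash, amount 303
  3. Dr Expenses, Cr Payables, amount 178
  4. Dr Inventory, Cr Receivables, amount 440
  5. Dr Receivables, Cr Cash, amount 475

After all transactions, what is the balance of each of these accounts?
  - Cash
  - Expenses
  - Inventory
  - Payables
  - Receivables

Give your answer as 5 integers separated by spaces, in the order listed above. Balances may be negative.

Answer: -601 1 440 -178 338

Derivation:
After txn 1 (Dr Cash, Cr Expenses, amount 177): Cash=177 Expenses=-177
After txn 2 (Dr Receivables, Cr Cash, amount 303): Cash=-126 Expenses=-177 Receivables=303
After txn 3 (Dr Expenses, Cr Payables, amount 178): Cash=-126 Expenses=1 Payables=-178 Receivables=303
After txn 4 (Dr Inventory, Cr Receivables, amount 440): Cash=-126 Expenses=1 Inventory=440 Payables=-178 Receivables=-137
After txn 5 (Dr Receivables, Cr Cash, amount 475): Cash=-601 Expenses=1 Inventory=440 Payables=-178 Receivables=338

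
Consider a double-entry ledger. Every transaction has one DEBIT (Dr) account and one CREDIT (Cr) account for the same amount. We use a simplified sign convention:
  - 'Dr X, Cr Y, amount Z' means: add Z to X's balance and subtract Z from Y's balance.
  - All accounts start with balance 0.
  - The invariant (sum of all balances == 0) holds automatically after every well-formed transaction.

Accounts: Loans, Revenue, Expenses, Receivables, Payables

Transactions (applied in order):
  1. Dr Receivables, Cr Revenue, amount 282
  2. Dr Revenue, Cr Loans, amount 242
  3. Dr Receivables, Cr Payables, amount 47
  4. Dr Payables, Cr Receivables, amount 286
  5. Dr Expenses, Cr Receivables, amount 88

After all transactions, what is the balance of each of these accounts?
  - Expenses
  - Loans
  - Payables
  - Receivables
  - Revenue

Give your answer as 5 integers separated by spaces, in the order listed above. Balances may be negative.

Answer: 88 -242 239 -45 -40

Derivation:
After txn 1 (Dr Receivables, Cr Revenue, amount 282): Receivables=282 Revenue=-282
After txn 2 (Dr Revenue, Cr Loans, amount 242): Loans=-242 Receivables=282 Revenue=-40
After txn 3 (Dr Receivables, Cr Payables, amount 47): Loans=-242 Payables=-47 Receivables=329 Revenue=-40
After txn 4 (Dr Payables, Cr Receivables, amount 286): Loans=-242 Payables=239 Receivables=43 Revenue=-40
After txn 5 (Dr Expenses, Cr Receivables, amount 88): Expenses=88 Loans=-242 Payables=239 Receivables=-45 Revenue=-40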